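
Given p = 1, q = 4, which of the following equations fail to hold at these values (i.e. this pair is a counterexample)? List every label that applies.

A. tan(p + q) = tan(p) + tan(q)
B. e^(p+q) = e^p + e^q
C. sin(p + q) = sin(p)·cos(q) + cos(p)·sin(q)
Evaluating each claim at the given values:
A. LHS = tan(5) ≈ -3.381, RHS = tan(4) + tan(1) ≈ 2.715 → fails here (LHS ≠ RHS)
B. LHS = e^5 ≈ 148.4, RHS = e + e^4 ≈ 57.32 → fails here (LHS ≠ RHS)
C. LHS = sin(5) ≈ -0.9589, RHS = sin(1)·cos(4) + sin(4)·cos(1) ≈ -0.9589 → holds here (LHS = RHS)

Answer: A, B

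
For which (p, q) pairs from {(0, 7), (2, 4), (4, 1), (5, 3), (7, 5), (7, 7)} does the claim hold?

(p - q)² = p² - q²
(7, 7)

Testing each pair:
(0, 7): LHS = 49, RHS = -49 → fails
(2, 4): LHS = 4, RHS = -12 → fails
(4, 1): LHS = 9, RHS = 15 → fails
(5, 3): LHS = 4, RHS = 16 → fails
(7, 5): LHS = 4, RHS = 24 → fails
(7, 7): LHS = 0, RHS = 0 → holds

1 of 6 pairs satisfies the claim.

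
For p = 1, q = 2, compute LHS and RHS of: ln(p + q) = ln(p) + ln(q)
LHS = ln(1 + 2) = ln(3) ≈ 1.099
RHS = ln(1) + ln(2) = ln(2) ≈ 0.6931

LHS ≠ RHS (they differ by about 0.4055), so the equation does not hold here.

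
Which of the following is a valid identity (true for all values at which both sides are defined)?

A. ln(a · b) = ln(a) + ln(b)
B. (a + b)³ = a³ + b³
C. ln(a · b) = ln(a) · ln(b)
A: holds — e.g. at (5, 5), both sides equal ln(25) ≈ 3.219.
B: fails at (1, 1) — LHS = 8, RHS = 2.
C: fails at (2, 7) — LHS = ln(14) ≈ 2.639, RHS = ln(2)·ln(7) ≈ 1.349.

Answer: A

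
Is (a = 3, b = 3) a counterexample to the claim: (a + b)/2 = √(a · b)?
No

Substituting a = 3, b = 3:
LHS = (3 + 3)/2 = 3
RHS = √(3 · 3) = 3

The sides agree, so this pair does not disprove the claim.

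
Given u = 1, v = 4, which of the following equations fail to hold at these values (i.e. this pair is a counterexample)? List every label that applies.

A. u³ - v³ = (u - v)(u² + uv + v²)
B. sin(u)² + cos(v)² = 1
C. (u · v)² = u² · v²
B

Evaluating each claim at the given values:
A. LHS = -63, RHS = -63 → holds here (LHS = RHS)
B. LHS = cos(4)² + sin(1)² ≈ 1.135, RHS = 1 → fails here (LHS ≠ RHS)
C. LHS = 16, RHS = 16 → holds here (LHS = RHS)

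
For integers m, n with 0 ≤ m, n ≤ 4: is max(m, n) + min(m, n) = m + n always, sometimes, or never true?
Always true

The identity holds for every pair in the range. For instance at (m, n) = (1, 3): both sides equal 4.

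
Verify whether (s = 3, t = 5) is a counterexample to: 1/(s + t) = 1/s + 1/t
Yes

Substituting s = 3, t = 5:
LHS = 1/(3 + 5) = 1/8
RHS = 1/3 + 1/5 = 8/15

Since LHS ≠ RHS, this pair disproves the claim.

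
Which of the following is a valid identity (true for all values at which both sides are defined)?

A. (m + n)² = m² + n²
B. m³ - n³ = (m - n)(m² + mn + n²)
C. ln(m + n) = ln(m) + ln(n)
B

A: fails at (5, 5) — LHS = 100, RHS = 50.
B: holds — e.g. at (2, 2), both sides equal 0.
C: fails at (1, 1) — LHS = ln(2) ≈ 0.6931, RHS = 0.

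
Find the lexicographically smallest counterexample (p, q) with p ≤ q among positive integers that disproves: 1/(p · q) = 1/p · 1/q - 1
(p, q) = (1, 1)

Substituting (1, 1) into the claim:
LHS = 1/(1 · 1) = 1
RHS = 1/1 · 1/1 - 1 = 0

Since LHS ≠ RHS, this pair disproves the claim, and no lexicographically smaller pair (p ≤ q, positive integers) does.

For instance (5, 6) is also a counterexample (LHS = 1/30, RHS = -29/30), but it's lexicographically larger.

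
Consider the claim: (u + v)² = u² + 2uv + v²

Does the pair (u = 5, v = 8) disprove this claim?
Substituting u = 5, v = 8:
LHS = (5 + 8)² = 169
RHS = 5² + 2·5·8 + 8² = 169

The sides agree, so this pair does not disprove the claim.

Answer: No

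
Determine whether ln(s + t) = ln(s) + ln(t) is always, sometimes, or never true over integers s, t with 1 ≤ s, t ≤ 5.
Sometimes true

It holds at (s, t) = (2, 2) (both sides equal ln(4) ≈ 1.386), but fails at (s, t) = (3, 4) (LHS = ln(7) ≈ 1.946, RHS = ln(3) + ln(4) ≈ 2.485).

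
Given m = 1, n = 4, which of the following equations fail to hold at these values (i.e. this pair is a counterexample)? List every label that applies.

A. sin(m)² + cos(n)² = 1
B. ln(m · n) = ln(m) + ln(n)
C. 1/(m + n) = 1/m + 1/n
Evaluating each claim at the given values:
A. LHS = cos(4)² + sin(1)² ≈ 1.135, RHS = 1 → fails here (LHS ≠ RHS)
B. LHS = ln(4) ≈ 1.386, RHS = ln(4) ≈ 1.386 → holds here (LHS = RHS)
C. LHS = 1/5, RHS = 5/4 → fails here (LHS ≠ RHS)

Answer: A, C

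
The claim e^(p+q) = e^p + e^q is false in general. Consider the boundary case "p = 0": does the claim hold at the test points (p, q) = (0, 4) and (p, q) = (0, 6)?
No, fails at both test points

At (0, 4): LHS = e^4 ≈ 54.6 ≠ RHS = 1 + e^4 ≈ 55.6
At (0, 6): LHS = e^6 ≈ 403.4 ≠ RHS = 1 + e^6 ≈ 404.4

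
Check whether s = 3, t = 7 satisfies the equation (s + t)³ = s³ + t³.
Fails

Substituting s = 3, t = 7:

LHS = (3 + 7)³ = 1000
RHS = 3³ + 7³ = 370

LHS ≠ RHS, so the equation does not hold at this point.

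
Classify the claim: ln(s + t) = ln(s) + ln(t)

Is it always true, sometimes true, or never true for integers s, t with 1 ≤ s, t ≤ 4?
Sometimes true

It holds at (s, t) = (2, 2) (both sides equal ln(4) ≈ 1.386), but fails at (s, t) = (2, 1) (LHS = ln(3) ≈ 1.099, RHS = ln(2) ≈ 0.6931).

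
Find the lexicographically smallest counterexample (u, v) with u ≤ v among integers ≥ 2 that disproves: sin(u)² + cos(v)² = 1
Substituting (2, 3) into the claim:
LHS = sin(2)² + cos(3)² ≈ 1.807
RHS = 1

Since LHS ≠ RHS, this pair disproves the claim, and no lexicographically smaller pair (u ≤ v, integers ≥ 2) does.

For instance (7, 8) is also a counterexample (LHS = cos(8)² + sin(7)² ≈ 0.4528, RHS = 1), but it's lexicographically larger.

Answer: (u, v) = (2, 3)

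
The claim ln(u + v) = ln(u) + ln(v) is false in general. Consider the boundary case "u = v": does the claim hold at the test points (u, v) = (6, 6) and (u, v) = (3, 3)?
At (6, 6): LHS = ln(12) ≈ 2.485 ≠ RHS = 2·ln(6) ≈ 3.584
At (3, 3): LHS = ln(6) ≈ 1.792 ≠ RHS = 2·ln(3) ≈ 2.197

Answer: No, fails at both test points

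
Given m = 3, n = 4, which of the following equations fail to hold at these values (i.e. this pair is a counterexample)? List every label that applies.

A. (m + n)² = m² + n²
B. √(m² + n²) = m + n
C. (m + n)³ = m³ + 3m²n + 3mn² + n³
A, B

Evaluating each claim at the given values:
A. LHS = 49, RHS = 25 → fails here (LHS ≠ RHS)
B. LHS = 5, RHS = 7 → fails here (LHS ≠ RHS)
C. LHS = 343, RHS = 343 → holds here (LHS = RHS)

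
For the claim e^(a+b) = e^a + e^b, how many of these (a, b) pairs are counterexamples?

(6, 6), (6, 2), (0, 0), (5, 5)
4

Testing each pair:
(6, 6): LHS = e^12 ≈ 162754.8, RHS = 2·e^6 ≈ 806.9 → counterexample
(6, 2): LHS = e^8 ≈ 2981, RHS = e^2 + e^6 ≈ 410.8 → counterexample
(0, 0): LHS = 1, RHS = 2 → counterexample
(5, 5): LHS = e^10 ≈ 22026.5, RHS = 2·e^5 ≈ 296.8 → counterexample

That makes 4 counterexamples.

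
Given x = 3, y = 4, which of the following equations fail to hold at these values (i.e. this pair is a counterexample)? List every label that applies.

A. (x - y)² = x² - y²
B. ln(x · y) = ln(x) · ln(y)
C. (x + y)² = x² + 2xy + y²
A, B

Evaluating each claim at the given values:
A. LHS = 1, RHS = -7 → fails here (LHS ≠ RHS)
B. LHS = ln(12) ≈ 2.485, RHS = ln(3)·ln(4) ≈ 1.523 → fails here (LHS ≠ RHS)
C. LHS = 49, RHS = 49 → holds here (LHS = RHS)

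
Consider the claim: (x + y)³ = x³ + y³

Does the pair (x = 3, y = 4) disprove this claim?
Yes

Substituting x = 3, y = 4:
LHS = (3 + 4)³ = 343
RHS = 3³ + 4³ = 91

Since LHS ≠ RHS, this pair disproves the claim.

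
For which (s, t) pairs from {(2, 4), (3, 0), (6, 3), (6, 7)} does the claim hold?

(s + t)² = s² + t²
(3, 0)

Testing each pair:
(2, 4): LHS = 36, RHS = 20 → fails
(3, 0): LHS = 9, RHS = 9 → holds
(6, 3): LHS = 81, RHS = 45 → fails
(6, 7): LHS = 169, RHS = 85 → fails

1 of 4 pairs satisfies the claim.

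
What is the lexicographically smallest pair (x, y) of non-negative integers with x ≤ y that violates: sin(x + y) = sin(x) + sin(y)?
At (0, 1): both sides equal sin(1) ≈ 0.8415, so it holds there.
At (0, 6): both sides equal sin(6) ≈ -0.2794, so it holds there.

Substituting (1, 1) into the claim:
LHS = sin(1 + 1) = sin(2) ≈ 0.9093
RHS = sin(1) + sin(1) = 2·sin(1) ≈ 1.683

Since LHS ≠ RHS, this pair disproves the claim, and no lexicographically smaller pair (x ≤ y, non-negative integers) does.

For instance (1, 5) is also a counterexample (LHS = sin(6) ≈ -0.2794, RHS = sin(5) + sin(1) ≈ -0.1175), but it's lexicographically larger.

Answer: (x, y) = (1, 1)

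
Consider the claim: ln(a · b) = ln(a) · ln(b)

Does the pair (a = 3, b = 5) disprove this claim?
Yes

Substituting a = 3, b = 5:
LHS = ln(3 · 5) = ln(15) ≈ 2.708
RHS = ln(3) · ln(5) ≈ 1.768

Since LHS ≠ RHS, this pair disproves the claim.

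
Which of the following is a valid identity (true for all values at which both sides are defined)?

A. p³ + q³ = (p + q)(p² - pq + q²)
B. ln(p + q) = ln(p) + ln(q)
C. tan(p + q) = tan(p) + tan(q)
A: holds — e.g. at (1, 3), both sides equal 28.
B: fails at (1, 4) — LHS = ln(5) ≈ 1.609, RHS = ln(4) ≈ 1.386.
C: fails at (2, 3) — LHS = tan(5) ≈ -3.381, RHS = tan(2) + tan(3) ≈ -2.328.

Answer: A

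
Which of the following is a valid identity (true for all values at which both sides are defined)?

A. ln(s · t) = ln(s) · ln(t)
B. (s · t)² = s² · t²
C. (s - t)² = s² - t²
A: fails at (2, 2) — LHS = ln(4) ≈ 1.386, RHS = ln(2)² ≈ 0.4805.
B: holds — e.g. at (4, 5), both sides equal 400.
C: fails at (0, 1) — LHS = 1, RHS = -1.

Answer: B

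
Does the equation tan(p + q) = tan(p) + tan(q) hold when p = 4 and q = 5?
Fails

Substituting p = 4, q = 5:

LHS = tan(4 + 5) = tan(9) ≈ -0.4523
RHS = tan(4) + tan(5) ≈ -2.223

LHS ≠ RHS, so the equation does not hold at this point.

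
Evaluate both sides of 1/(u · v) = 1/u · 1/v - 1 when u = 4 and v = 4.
LHS = 1/(4 · 4) = 1/16
RHS = 1/4 · 1/4 - 1 = -15/16

LHS ≠ RHS, so the equation does not hold here.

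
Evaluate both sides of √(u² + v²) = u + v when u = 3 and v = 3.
LHS = √(3² + 3²) = 3·√(2) ≈ 4.243
RHS = 3 + 3 = 6

LHS ≠ RHS (they differ by about 1.757), so the equation does not hold here.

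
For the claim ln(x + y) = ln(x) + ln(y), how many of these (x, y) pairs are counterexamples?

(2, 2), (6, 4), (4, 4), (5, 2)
Testing each pair:
(2, 2): LHS = ln(4) ≈ 1.386, RHS = 2·ln(2) ≈ 1.386 → satisfies claim
(6, 4): LHS = ln(10) ≈ 2.303, RHS = ln(4) + ln(6) ≈ 3.178 → counterexample
(4, 4): LHS = ln(8) ≈ 2.079, RHS = 2·ln(4) ≈ 2.773 → counterexample
(5, 2): LHS = ln(7) ≈ 1.946, RHS = ln(2) + ln(5) ≈ 2.303 → counterexample

That makes 3 counterexamples.

Answer: 3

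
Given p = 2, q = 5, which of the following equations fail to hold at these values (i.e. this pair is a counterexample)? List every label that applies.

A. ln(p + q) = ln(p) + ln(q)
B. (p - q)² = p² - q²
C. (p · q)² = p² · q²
Evaluating each claim at the given values:
A. LHS = ln(7) ≈ 1.946, RHS = ln(2) + ln(5) ≈ 2.303 → fails here (LHS ≠ RHS)
B. LHS = 9, RHS = -21 → fails here (LHS ≠ RHS)
C. LHS = 100, RHS = 100 → holds here (LHS = RHS)

Answer: A, B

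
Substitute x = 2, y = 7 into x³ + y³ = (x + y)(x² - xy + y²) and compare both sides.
LHS = 2³ + 7³ = 351
RHS = (2 + 7)(2² - 2·7 + 7²) = 351

LHS = RHS: the two sides agree.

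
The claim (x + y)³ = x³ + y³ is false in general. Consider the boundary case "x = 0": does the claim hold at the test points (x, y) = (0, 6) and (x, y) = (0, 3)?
Yes, holds at both test points

At (0, 6): LHS = 216, RHS = 216 → equal
At (0, 3): LHS = 27, RHS = 27 → equal

So the claim does hold at both of these boundary points, even though it is not an identity.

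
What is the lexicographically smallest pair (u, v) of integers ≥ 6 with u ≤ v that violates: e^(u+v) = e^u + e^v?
(u, v) = (6, 6)

Substituting (6, 6) into the claim:
LHS = e^(6+6) = e^12 ≈ 162754.8
RHS = e^6 + e^6 = 2·e^6 ≈ 806.9

Since LHS ≠ RHS, this pair disproves the claim, and no lexicographically smaller pair (u ≤ v, integers ≥ 6) does.

For instance (7, 13) is also a counterexample (LHS = e^20 ≈ 485165195.4, RHS = e^7 + e^13 ≈ 443510.0), but it's lexicographically larger.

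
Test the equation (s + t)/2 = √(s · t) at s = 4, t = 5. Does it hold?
Fails

Substituting s = 4, t = 5:

LHS = (4 + 5)/2 = 9/2
RHS = √(4 · 5) = 2·√(5) ≈ 4.472

LHS ≠ RHS, so the equation does not hold at this point.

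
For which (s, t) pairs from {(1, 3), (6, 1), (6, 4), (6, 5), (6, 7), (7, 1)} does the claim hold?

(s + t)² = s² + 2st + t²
All pairs

Testing each pair:
(1, 3): LHS = 16, RHS = 16 → holds
(6, 1): LHS = 49, RHS = 49 → holds
(6, 4): LHS = 100, RHS = 100 → holds
(6, 5): LHS = 121, RHS = 121 → holds
(6, 7): LHS = 169, RHS = 169 → holds
(7, 1): LHS = 64, RHS = 64 → holds

Every pair satisfies the claim.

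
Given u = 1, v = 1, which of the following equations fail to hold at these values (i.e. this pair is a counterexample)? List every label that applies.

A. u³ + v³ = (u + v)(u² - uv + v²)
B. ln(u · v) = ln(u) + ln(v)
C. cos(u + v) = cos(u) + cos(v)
Evaluating each claim at the given values:
A. LHS = 2, RHS = 2 → holds here (LHS = RHS)
B. LHS = 0, RHS = 0 → holds here (LHS = RHS)
C. LHS = cos(2) ≈ -0.4161, RHS = 2·cos(1) ≈ 1.081 → fails here (LHS ≠ RHS)

Answer: C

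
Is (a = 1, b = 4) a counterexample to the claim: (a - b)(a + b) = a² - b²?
Substituting a = 1, b = 4:
LHS = (1 - 4)(1 + 4) = -15
RHS = 1² - 4² = -15

The sides agree, so this pair does not disprove the claim.

Answer: No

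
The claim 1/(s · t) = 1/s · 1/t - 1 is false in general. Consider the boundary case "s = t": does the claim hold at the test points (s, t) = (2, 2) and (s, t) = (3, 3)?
No, fails at both test points

At (2, 2): LHS = 1/4 ≠ RHS = -3/4
At (3, 3): LHS = 1/9 ≠ RHS = -8/9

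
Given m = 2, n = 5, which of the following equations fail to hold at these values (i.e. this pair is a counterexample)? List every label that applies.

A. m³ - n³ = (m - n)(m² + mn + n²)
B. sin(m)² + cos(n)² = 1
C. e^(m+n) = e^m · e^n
Evaluating each claim at the given values:
A. LHS = -117, RHS = -117 → holds here (LHS = RHS)
B. LHS = cos(5)² + sin(2)² ≈ 0.9073, RHS = 1 → fails here (LHS ≠ RHS)
C. LHS = e^7 ≈ 1097, RHS = e^7 ≈ 1097 → holds here (LHS = RHS)

Answer: B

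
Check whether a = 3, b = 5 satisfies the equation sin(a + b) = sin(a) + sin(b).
Substituting a = 3, b = 5:

LHS = sin(3 + 5) = sin(8) ≈ 0.9894
RHS = sin(3) + sin(5) ≈ -0.8178

LHS ≠ RHS, so the equation does not hold at this point.

Answer: Fails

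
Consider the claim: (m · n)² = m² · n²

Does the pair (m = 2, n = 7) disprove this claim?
Substituting m = 2, n = 7:
LHS = (2 · 7)² = 196
RHS = 2² · 7² = 196

The sides agree, so this pair does not disprove the claim.

Answer: No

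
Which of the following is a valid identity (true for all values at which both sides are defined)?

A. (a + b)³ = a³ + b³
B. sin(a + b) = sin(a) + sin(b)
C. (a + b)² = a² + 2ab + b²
A: fails at (6, 7) — LHS = 2197, RHS = 559.
B: fails at (6, 7) — LHS = sin(13) ≈ 0.4202, RHS = sin(6) + sin(7) ≈ 0.3776.
C: holds — e.g. at (0, 1), both sides equal 1.

Answer: C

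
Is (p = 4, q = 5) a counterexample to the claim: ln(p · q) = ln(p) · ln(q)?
Substituting p = 4, q = 5:
LHS = ln(4 · 5) = ln(20) ≈ 2.996
RHS = ln(4) · ln(5) ≈ 2.231

Since LHS ≠ RHS, this pair disproves the claim.

Answer: Yes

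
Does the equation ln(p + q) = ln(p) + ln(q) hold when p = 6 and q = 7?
Fails

Substituting p = 6, q = 7:

LHS = ln(6 + 7) = ln(13) ≈ 2.565
RHS = ln(6) + ln(7) ≈ 3.738

LHS ≠ RHS, so the equation does not hold at this point.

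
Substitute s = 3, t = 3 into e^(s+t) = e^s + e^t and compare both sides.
LHS = e^(3+3) = e^6 ≈ 403.4
RHS = e^3 + e^3 = 2·e^3 ≈ 40.17

LHS ≠ RHS (they differ by about 363.3), so the equation does not hold here.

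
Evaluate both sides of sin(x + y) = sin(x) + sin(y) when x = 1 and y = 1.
LHS = sin(1 + 1) = sin(2) ≈ 0.9093
RHS = sin(1) + sin(1) = 2·sin(1) ≈ 1.683

LHS ≠ RHS (they differ by about 0.7736), so the equation does not hold here.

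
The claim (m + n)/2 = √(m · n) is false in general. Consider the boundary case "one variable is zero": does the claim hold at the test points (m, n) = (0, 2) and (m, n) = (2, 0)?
No, fails at both test points

At (0, 2): LHS = 1 ≠ RHS = 0
At (2, 0): LHS = 1 ≠ RHS = 0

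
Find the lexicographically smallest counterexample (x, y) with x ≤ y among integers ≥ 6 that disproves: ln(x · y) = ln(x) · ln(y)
(x, y) = (6, 6)

Substituting (6, 6) into the claim:
LHS = ln(6 · 6) = ln(36) ≈ 3.584
RHS = ln(6) · ln(6) = ln(6)² ≈ 3.21

Since LHS ≠ RHS, this pair disproves the claim, and no lexicographically smaller pair (x ≤ y, integers ≥ 6) does.

For instance (11, 11) is also a counterexample (LHS = ln(121) ≈ 4.796, RHS = ln(11)² ≈ 5.75), but it's lexicographically larger.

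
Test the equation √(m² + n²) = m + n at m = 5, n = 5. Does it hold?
Substituting m = 5, n = 5:

LHS = √(5² + 5²) = 5·√(2) ≈ 7.071
RHS = 5 + 5 = 10

LHS ≠ RHS, so the equation does not hold at this point.

Answer: Fails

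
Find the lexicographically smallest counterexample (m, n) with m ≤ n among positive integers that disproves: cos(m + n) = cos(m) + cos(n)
(m, n) = (1, 1)

Substituting (1, 1) into the claim:
LHS = cos(1 + 1) = cos(2) ≈ -0.4161
RHS = cos(1) + cos(1) = 2·cos(1) ≈ 1.081

Since LHS ≠ RHS, this pair disproves the claim, and no lexicographically smaller pair (m ≤ n, positive integers) does.

For instance (4, 7) is also a counterexample (LHS = cos(11) ≈ 0.004426, RHS = cos(4) + cos(7) ≈ 0.1003), but it's lexicographically larger.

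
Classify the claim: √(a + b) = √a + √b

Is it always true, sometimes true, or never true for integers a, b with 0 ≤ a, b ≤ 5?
It holds at (a, b) = (0, 2) (both sides equal √(2) ≈ 1.414), but fails at (a, b) = (4, 2) (LHS = √(6) ≈ 2.449, RHS = √(2) + 2 ≈ 3.414).

Answer: Sometimes true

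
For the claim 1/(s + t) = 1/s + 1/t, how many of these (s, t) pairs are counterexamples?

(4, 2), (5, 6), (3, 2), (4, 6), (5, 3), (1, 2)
Testing each pair:
(4, 2): LHS = 1/6, RHS = 3/4 → counterexample
(5, 6): LHS = 1/11, RHS = 11/30 → counterexample
(3, 2): LHS = 1/5, RHS = 5/6 → counterexample
(4, 6): LHS = 1/10, RHS = 5/12 → counterexample
(5, 3): LHS = 1/8, RHS = 8/15 → counterexample
(1, 2): LHS = 1/3, RHS = 3/2 → counterexample

That makes 6 counterexamples.

Answer: 6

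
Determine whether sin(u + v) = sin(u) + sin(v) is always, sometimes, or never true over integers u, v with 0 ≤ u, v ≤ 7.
Sometimes true

It holds at (u, v) = (0, 1) (both sides equal sin(1) ≈ 0.8415), but fails at (u, v) = (2, 6) (LHS = sin(8) ≈ 0.9894, RHS = sin(6) + sin(2) ≈ 0.6299).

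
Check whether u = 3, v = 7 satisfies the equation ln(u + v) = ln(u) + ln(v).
Substituting u = 3, v = 7:

LHS = ln(3 + 7) = ln(10) ≈ 2.303
RHS = ln(3) + ln(7) ≈ 3.045

LHS ≠ RHS, so the equation does not hold at this point.

Answer: Fails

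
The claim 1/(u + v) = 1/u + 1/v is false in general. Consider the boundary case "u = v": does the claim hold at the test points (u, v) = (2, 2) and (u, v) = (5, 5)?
No, fails at both test points

At (2, 2): LHS = 1/4 ≠ RHS = 1
At (5, 5): LHS = 1/10 ≠ RHS = 2/5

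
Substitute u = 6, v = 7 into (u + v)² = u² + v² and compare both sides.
LHS = (6 + 7)² = 169
RHS = 6² + 7² = 85

LHS ≠ RHS, so the equation does not hold here.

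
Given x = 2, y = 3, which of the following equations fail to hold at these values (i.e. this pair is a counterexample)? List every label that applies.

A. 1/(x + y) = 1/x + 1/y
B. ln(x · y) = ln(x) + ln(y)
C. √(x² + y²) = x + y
Evaluating each claim at the given values:
A. LHS = 1/5, RHS = 5/6 → fails here (LHS ≠ RHS)
B. LHS = ln(6) ≈ 1.792, RHS = ln(2) + ln(3) ≈ 1.792 → holds here (LHS = RHS)
C. LHS = √(13) ≈ 3.606, RHS = 5 → fails here (LHS ≠ RHS)

Answer: A, C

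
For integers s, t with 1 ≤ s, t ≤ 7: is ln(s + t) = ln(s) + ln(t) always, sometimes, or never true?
Sometimes true

It holds at (s, t) = (2, 2) (both sides equal ln(4) ≈ 1.386), but fails at (s, t) = (3, 6) (LHS = ln(9) ≈ 2.197, RHS = ln(3) + ln(6) ≈ 2.89).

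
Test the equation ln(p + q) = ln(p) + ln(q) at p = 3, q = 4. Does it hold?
Substituting p = 3, q = 4:

LHS = ln(3 + 4) = ln(7) ≈ 1.946
RHS = ln(3) + ln(4) ≈ 2.485

LHS ≠ RHS, so the equation does not hold at this point.

Answer: Fails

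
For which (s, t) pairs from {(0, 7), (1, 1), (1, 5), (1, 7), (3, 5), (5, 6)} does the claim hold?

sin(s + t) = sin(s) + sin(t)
Testing each pair:
(0, 7): LHS = sin(7) ≈ 0.657, RHS = sin(7) ≈ 0.657 → holds
(1, 1): LHS = sin(2) ≈ 0.9093, RHS = 2·sin(1) ≈ 1.683 → fails
(1, 5): LHS = sin(6) ≈ -0.2794, RHS = sin(5) + sin(1) ≈ -0.1175 → fails
(1, 7): LHS = sin(8) ≈ 0.9894, RHS = sin(7) + sin(1) ≈ 1.498 → fails
(3, 5): LHS = sin(8) ≈ 0.9894, RHS = sin(5) + sin(3) ≈ -0.8178 → fails
(5, 6): LHS = sin(11) ≈ -1, RHS = sin(5) + sin(6) ≈ -1.238 → fails

1 of 6 pairs satisfies the claim.

Answer: (0, 7)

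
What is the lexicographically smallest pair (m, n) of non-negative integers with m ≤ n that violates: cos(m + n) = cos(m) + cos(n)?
Substituting (0, 0) into the claim:
LHS = cos(0 + 0) = 1
RHS = cos(0) + cos(0) = 2

Since LHS ≠ RHS, this pair disproves the claim, and no lexicographically smaller pair (m ≤ n, non-negative integers) does.

For instance (1, 3) is also a counterexample (LHS = cos(4) ≈ -0.6536, RHS = cos(3) + cos(1) ≈ -0.4497), but it's lexicographically larger.

Answer: (m, n) = (0, 0)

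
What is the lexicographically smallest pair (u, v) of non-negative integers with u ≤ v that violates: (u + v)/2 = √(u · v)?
Substituting (0, 1) into the claim:
LHS = (0 + 1)/2 = 1/2
RHS = √(0 · 1) = 0

Since LHS ≠ RHS, this pair disproves the claim, and no lexicographically smaller pair (u ≤ v, non-negative integers) does.

For instance (1, 2) is also a counterexample (LHS = 3/2, RHS = √(2) ≈ 1.414), but it's lexicographically larger.

Answer: (u, v) = (0, 1)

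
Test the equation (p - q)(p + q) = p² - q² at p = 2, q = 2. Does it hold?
Holds

Substituting p = 2, q = 2:

LHS = (2 - 2)(2 + 2) = 0
RHS = 2² - 2² = 0

LHS = RHS, so the equation holds at this point.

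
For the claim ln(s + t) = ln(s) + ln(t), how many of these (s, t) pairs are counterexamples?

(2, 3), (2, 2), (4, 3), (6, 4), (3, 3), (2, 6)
5

Testing each pair:
(2, 3): LHS = ln(5) ≈ 1.609, RHS = ln(2) + ln(3) ≈ 1.792 → counterexample
(2, 2): LHS = ln(4) ≈ 1.386, RHS = 2·ln(2) ≈ 1.386 → satisfies claim
(4, 3): LHS = ln(7) ≈ 1.946, RHS = ln(3) + ln(4) ≈ 2.485 → counterexample
(6, 4): LHS = ln(10) ≈ 2.303, RHS = ln(4) + ln(6) ≈ 3.178 → counterexample
(3, 3): LHS = ln(6) ≈ 1.792, RHS = 2·ln(3) ≈ 2.197 → counterexample
(2, 6): LHS = ln(8) ≈ 2.079, RHS = ln(2) + ln(6) ≈ 2.485 → counterexample

That makes 5 counterexamples.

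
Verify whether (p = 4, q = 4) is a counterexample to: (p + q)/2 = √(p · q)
No

Substituting p = 4, q = 4:
LHS = (4 + 4)/2 = 4
RHS = √(4 · 4) = 4

The sides agree, so this pair does not disprove the claim.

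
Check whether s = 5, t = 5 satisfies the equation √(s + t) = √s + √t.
Fails

Substituting s = 5, t = 5:

LHS = √(5 + 5) = √(10) ≈ 3.162
RHS = √5 + √5 = 2·√(5) ≈ 4.472

LHS ≠ RHS, so the equation does not hold at this point.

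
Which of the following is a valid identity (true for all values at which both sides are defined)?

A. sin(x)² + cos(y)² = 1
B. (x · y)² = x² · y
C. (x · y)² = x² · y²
A: fails at (2, 5) — LHS = cos(5)² + sin(2)² ≈ 0.9073, RHS = 1.
B: fails at (2, 2) — LHS = 16, RHS = 8.
C: holds — e.g. at (3, 5), both sides equal 225.

Answer: C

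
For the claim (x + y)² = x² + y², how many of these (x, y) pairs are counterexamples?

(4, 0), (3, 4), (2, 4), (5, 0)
2

Testing each pair:
(4, 0): LHS = 16, RHS = 16 → satisfies claim
(3, 4): LHS = 49, RHS = 25 → counterexample
(2, 4): LHS = 36, RHS = 20 → counterexample
(5, 0): LHS = 25, RHS = 25 → satisfies claim

That makes 2 counterexamples.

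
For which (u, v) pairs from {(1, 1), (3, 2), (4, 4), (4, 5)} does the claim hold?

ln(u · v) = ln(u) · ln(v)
(1, 1)

Testing each pair:
(1, 1): LHS = 0, RHS = 0 → holds
(3, 2): LHS = ln(6) ≈ 1.792, RHS = ln(2)·ln(3) ≈ 0.7615 → fails
(4, 4): LHS = ln(16) ≈ 2.773, RHS = ln(4)² ≈ 1.922 → fails
(4, 5): LHS = ln(20) ≈ 2.996, RHS = ln(4)·ln(5) ≈ 2.231 → fails

1 of 4 pairs satisfies the claim.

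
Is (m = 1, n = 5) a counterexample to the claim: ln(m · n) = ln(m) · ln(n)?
Yes

Substituting m = 1, n = 5:
LHS = ln(1 · 5) = ln(5) ≈ 1.609
RHS = ln(1) · ln(5) = 0

Since LHS ≠ RHS, this pair disproves the claim.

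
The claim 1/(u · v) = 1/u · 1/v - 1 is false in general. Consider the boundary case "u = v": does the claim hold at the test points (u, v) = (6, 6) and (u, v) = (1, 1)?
At (6, 6): LHS = 1/36 ≠ RHS = -35/36
At (1, 1): LHS = 1 ≠ RHS = 0

Answer: No, fails at both test points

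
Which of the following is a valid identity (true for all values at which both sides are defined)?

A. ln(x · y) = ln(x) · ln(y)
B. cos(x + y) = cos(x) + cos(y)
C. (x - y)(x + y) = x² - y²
A: fails at (1, 4) — LHS = ln(4) ≈ 1.386, RHS = 0.
B: fails at (0, 1) — LHS = cos(1) ≈ 0.5403, RHS = cos(1) + 1 ≈ 1.54.
C: holds — e.g. at (4, 4), both sides equal 0.

Answer: C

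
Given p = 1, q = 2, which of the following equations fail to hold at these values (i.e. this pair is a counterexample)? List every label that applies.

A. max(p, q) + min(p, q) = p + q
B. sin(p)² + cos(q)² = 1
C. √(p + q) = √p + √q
Evaluating each claim at the given values:
A. LHS = 3, RHS = 3 → holds here (LHS = RHS)
B. LHS = cos(2)² + sin(1)² ≈ 0.8813, RHS = 1 → fails here (LHS ≠ RHS)
C. LHS = √(3) ≈ 1.732, RHS = 1 + √(2) ≈ 2.414 → fails here (LHS ≠ RHS)

Answer: B, C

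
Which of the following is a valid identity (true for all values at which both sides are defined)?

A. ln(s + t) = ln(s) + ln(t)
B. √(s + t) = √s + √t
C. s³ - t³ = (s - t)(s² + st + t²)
C

A: fails at (1, 3) — LHS = ln(4) ≈ 1.386, RHS = ln(3) ≈ 1.099.
B: fails at (4, 4) — LHS = 2·√(2) ≈ 2.828, RHS = 4.
C: holds — e.g. at (5, 5), both sides equal 0.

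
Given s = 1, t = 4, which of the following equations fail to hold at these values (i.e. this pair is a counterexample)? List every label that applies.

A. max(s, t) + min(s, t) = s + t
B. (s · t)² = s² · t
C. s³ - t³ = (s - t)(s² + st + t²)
Evaluating each claim at the given values:
A. LHS = 5, RHS = 5 → holds here (LHS = RHS)
B. LHS = 16, RHS = 4 → fails here (LHS ≠ RHS)
C. LHS = -63, RHS = -63 → holds here (LHS = RHS)

Answer: B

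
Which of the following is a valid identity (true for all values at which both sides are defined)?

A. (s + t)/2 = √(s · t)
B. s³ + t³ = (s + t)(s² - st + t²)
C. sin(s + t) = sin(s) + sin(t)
A: fails at (1, 4) — LHS = 5/2, RHS = 2.
B: holds — e.g. at (3, 3), both sides equal 54.
C: fails at (2, 5) — LHS = sin(7) ≈ 0.657, RHS = sin(5) + sin(2) ≈ -0.04963.

Answer: B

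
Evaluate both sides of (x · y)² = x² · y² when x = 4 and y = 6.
LHS = (4 · 6)² = 576
RHS = 4² · 6² = 576

LHS = RHS: the two sides agree.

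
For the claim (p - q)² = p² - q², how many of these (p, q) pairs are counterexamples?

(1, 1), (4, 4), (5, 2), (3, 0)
1

Testing each pair:
(1, 1): LHS = 0, RHS = 0 → satisfies claim
(4, 4): LHS = 0, RHS = 0 → satisfies claim
(5, 2): LHS = 9, RHS = 21 → counterexample
(3, 0): LHS = 9, RHS = 9 → satisfies claim

That makes 1 counterexample.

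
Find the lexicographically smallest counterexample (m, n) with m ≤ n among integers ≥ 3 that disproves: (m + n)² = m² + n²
(m, n) = (3, 3)

Substituting (3, 3) into the claim:
LHS = (3 + 3)² = 36
RHS = 3² + 3² = 18

Since LHS ≠ RHS, this pair disproves the claim, and no lexicographically smaller pair (m ≤ n, integers ≥ 3) does.

For instance (9, 10) is also a counterexample (LHS = 361, RHS = 181), but it's lexicographically larger.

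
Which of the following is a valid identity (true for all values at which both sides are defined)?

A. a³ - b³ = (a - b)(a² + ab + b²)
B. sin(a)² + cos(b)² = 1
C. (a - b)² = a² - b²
A: holds — e.g. at (1, 3), both sides equal -26.
B: fails at (2, 5) — LHS = cos(5)² + sin(2)² ≈ 0.9073, RHS = 1.
C: fails at (3, 5) — LHS = 4, RHS = -16.

Answer: A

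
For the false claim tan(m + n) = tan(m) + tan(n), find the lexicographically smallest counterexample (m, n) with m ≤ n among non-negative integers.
At (0, 0): both sides equal 0, so it holds there.
At (0, 1): both sides equal tan(1) ≈ 1.557, so it holds there.

Substituting (1, 1) into the claim:
LHS = tan(1 + 1) = tan(2) ≈ -2.185
RHS = tan(1) + tan(1) = 2·tan(1) ≈ 3.115

Since LHS ≠ RHS, this pair disproves the claim, and no lexicographically smaller pair (m ≤ n, non-negative integers) does.

For instance (1, 6) is also a counterexample (LHS = tan(7) ≈ 0.8714, RHS = tan(6) + tan(1) ≈ 1.266), but it's lexicographically larger.

Answer: (m, n) = (1, 1)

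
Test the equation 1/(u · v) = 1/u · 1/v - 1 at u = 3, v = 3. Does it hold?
Fails

Substituting u = 3, v = 3:

LHS = 1/(3 · 3) = 1/9
RHS = 1/3 · 1/3 - 1 = -8/9

LHS ≠ RHS, so the equation does not hold at this point.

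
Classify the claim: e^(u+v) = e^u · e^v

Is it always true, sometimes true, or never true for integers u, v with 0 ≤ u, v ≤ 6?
Always true

The identity holds for every pair in the range. For instance at (u, v) = (0, 3): both sides equal e^3 ≈ 20.09.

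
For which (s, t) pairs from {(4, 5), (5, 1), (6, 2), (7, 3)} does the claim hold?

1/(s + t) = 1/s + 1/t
Testing each pair:
(4, 5): LHS = 1/9, RHS = 9/20 → fails
(5, 1): LHS = 1/6, RHS = 6/5 → fails
(6, 2): LHS = 1/8, RHS = 2/3 → fails
(7, 3): LHS = 1/10, RHS = 10/21 → fails

No pair satisfies the claim.

Answer: None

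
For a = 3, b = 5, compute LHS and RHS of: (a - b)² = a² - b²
LHS = (3 - 5)² = 4
RHS = 3² - 5² = -16

LHS ≠ RHS, so the equation does not hold here.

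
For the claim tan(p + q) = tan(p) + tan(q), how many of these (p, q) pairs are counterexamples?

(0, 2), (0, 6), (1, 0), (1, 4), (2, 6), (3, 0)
Testing each pair:
(0, 2): LHS = tan(2) ≈ -2.185, RHS = tan(2) ≈ -2.185 → satisfies claim
(0, 6): LHS = tan(6) ≈ -0.291, RHS = tan(6) ≈ -0.291 → satisfies claim
(1, 0): LHS = tan(1) ≈ 1.557, RHS = tan(1) ≈ 1.557 → satisfies claim
(1, 4): LHS = tan(5) ≈ -3.381, RHS = tan(4) + tan(1) ≈ 2.715 → counterexample
(2, 6): LHS = tan(8) ≈ -6.8, RHS = tan(2) + tan(6) ≈ -2.476 → counterexample
(3, 0): LHS = tan(3) ≈ -0.1425, RHS = tan(3) ≈ -0.1425 → satisfies claim

That makes 2 counterexamples.

Answer: 2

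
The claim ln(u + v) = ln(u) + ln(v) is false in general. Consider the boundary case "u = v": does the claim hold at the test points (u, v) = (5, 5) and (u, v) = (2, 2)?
At (5, 5): LHS = ln(10) ≈ 2.303 ≠ RHS = 2·ln(5) ≈ 3.219
At (2, 2): LHS = ln(4) ≈ 1.386, RHS = 2·ln(2) ≈ 1.386 → equal

Answer: Only at (2, 2)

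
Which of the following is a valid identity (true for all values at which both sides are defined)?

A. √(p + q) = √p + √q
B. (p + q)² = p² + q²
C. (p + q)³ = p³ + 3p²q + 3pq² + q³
C

A: fails at (5, 8) — LHS = √(13) ≈ 3.606, RHS = √(5) + 2·√(2) ≈ 5.064.
B: fails at (3, 3) — LHS = 36, RHS = 18.
C: holds — e.g. at (1, 4), both sides equal 125.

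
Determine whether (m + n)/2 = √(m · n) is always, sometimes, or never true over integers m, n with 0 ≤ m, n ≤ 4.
Sometimes true

It holds at (m, n) = (0, 0) (both sides equal 0), but fails at (m, n) = (2, 1) (LHS = 3/2, RHS = √(2) ≈ 1.414).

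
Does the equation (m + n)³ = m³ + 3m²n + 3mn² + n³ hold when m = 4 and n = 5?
Substituting m = 4, n = 5:

LHS = (4 + 5)³ = 729
RHS = 4³ + 3·4²·5 + 3·4·5² + 5³ = 729

LHS = RHS, so the equation holds at this point.

Answer: Holds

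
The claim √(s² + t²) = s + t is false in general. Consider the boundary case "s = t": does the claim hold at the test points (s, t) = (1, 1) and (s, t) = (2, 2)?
At (1, 1): LHS = √(2) ≈ 1.414 ≠ RHS = 2
At (2, 2): LHS = 2·√(2) ≈ 2.828 ≠ RHS = 4

Answer: No, fails at both test points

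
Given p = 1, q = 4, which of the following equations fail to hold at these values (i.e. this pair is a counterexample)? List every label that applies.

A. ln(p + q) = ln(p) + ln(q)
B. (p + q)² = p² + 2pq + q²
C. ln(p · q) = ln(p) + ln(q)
Evaluating each claim at the given values:
A. LHS = ln(5) ≈ 1.609, RHS = ln(4) ≈ 1.386 → fails here (LHS ≠ RHS)
B. LHS = 25, RHS = 25 → holds here (LHS = RHS)
C. LHS = ln(4) ≈ 1.386, RHS = ln(4) ≈ 1.386 → holds here (LHS = RHS)

Answer: A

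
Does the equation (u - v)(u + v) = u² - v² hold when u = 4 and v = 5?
Holds

Substituting u = 4, v = 5:

LHS = (4 - 5)(4 + 5) = -9
RHS = 4² - 5² = -9

LHS = RHS, so the equation holds at this point.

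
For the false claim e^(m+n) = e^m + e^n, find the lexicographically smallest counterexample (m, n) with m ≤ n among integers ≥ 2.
(m, n) = (2, 2)

Substituting (2, 2) into the claim:
LHS = e^(2+2) = e^4 ≈ 54.6
RHS = e^2 + e^2 = 2·e^2 ≈ 14.78

Since LHS ≠ RHS, this pair disproves the claim, and no lexicographically smaller pair (m ≤ n, integers ≥ 2) does.

For instance (4, 7) is also a counterexample (LHS = e^11 ≈ 59874.1, RHS = e^4 + e^7 ≈ 1151), but it's lexicographically larger.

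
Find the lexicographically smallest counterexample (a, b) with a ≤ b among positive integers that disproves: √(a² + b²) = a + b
(a, b) = (1, 1)

Substituting (1, 1) into the claim:
LHS = √(1² + 1²) = √(2) ≈ 1.414
RHS = 1 + 1 = 2

Since LHS ≠ RHS, this pair disproves the claim, and no lexicographically smaller pair (a ≤ b, positive integers) does.

For instance (5, 5) is also a counterexample (LHS = 5·√(2) ≈ 7.071, RHS = 10), but it's lexicographically larger.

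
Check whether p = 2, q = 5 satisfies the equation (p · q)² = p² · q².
Substituting p = 2, q = 5:

LHS = (2 · 5)² = 100
RHS = 2² · 5² = 100

LHS = RHS, so the equation holds at this point.

Answer: Holds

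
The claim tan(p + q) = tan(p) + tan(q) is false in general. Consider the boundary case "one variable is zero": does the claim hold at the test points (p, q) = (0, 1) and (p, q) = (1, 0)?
Yes, holds at both test points

At (0, 1): LHS = tan(1) ≈ 1.557, RHS = tan(1) ≈ 1.557 → equal
At (1, 0): LHS = tan(1) ≈ 1.557, RHS = tan(1) ≈ 1.557 → equal

So the claim does hold at both of these boundary points, even though it is not an identity.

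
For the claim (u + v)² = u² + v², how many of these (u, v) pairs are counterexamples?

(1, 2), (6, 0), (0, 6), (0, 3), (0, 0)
1

Testing each pair:
(1, 2): LHS = 9, RHS = 5 → counterexample
(6, 0): LHS = 36, RHS = 36 → satisfies claim
(0, 6): LHS = 36, RHS = 36 → satisfies claim
(0, 3): LHS = 9, RHS = 9 → satisfies claim
(0, 0): LHS = 0, RHS = 0 → satisfies claim

That makes 1 counterexample.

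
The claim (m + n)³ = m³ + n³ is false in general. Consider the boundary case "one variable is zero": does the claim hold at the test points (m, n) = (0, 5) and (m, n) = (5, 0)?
At (0, 5): LHS = 125, RHS = 125 → equal
At (5, 0): LHS = 125, RHS = 125 → equal

So the claim does hold at both of these boundary points, even though it is not an identity.

Answer: Yes, holds at both test points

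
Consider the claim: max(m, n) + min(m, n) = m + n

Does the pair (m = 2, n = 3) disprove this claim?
Substituting m = 2, n = 3:
LHS = max(2, 3) + min(2, 3) = 5
RHS = 2 + 3 = 5

The sides agree, so this pair does not disprove the claim.

Answer: No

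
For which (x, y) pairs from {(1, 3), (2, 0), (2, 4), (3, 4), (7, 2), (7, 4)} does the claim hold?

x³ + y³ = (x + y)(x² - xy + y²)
Testing each pair:
(1, 3): LHS = 28, RHS = 28 → holds
(2, 0): LHS = 8, RHS = 8 → holds
(2, 4): LHS = 72, RHS = 72 → holds
(3, 4): LHS = 91, RHS = 91 → holds
(7, 2): LHS = 351, RHS = 351 → holds
(7, 4): LHS = 407, RHS = 407 → holds

Every pair satisfies the claim.

Answer: All pairs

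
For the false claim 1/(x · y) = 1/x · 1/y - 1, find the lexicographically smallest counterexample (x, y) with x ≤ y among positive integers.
(x, y) = (1, 1)

Substituting (1, 1) into the claim:
LHS = 1/(1 · 1) = 1
RHS = 1/1 · 1/1 - 1 = 0

Since LHS ≠ RHS, this pair disproves the claim, and no lexicographically smaller pair (x ≤ y, positive integers) does.

For instance (1, 3) is also a counterexample (LHS = 1/3, RHS = -2/3), but it's lexicographically larger.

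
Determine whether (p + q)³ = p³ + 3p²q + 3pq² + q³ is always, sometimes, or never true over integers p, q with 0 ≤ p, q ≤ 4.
The identity holds for every pair in the range. For instance at (p, q) = (2, 4): both sides equal 216.

Answer: Always true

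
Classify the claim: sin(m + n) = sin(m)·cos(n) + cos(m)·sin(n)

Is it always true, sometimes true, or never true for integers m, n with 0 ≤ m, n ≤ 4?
The identity holds for every pair in the range. For instance at (m, n) = (2, 0): both sides equal sin(2) ≈ 0.9093.

Answer: Always true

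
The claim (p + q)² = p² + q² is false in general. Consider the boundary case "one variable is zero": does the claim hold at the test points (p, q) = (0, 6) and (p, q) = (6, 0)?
Yes, holds at both test points

At (0, 6): LHS = 36, RHS = 36 → equal
At (6, 0): LHS = 36, RHS = 36 → equal

So the claim does hold at both of these boundary points, even though it is not an identity.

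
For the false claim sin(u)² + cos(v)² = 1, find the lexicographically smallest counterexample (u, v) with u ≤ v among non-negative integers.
(u, v) = (0, 1)

At (0, 0): both sides equal 1, so it holds there.

Substituting (0, 1) into the claim:
LHS = sin(0)² + cos(1)² = cos(1)² ≈ 0.2919
RHS = 1

Since LHS ≠ RHS, this pair disproves the claim, and no lexicographically smaller pair (u ≤ v, non-negative integers) does.

For instance (1, 3) is also a counterexample (LHS = sin(1)² + cos(3)² ≈ 1.688, RHS = 1), but it's lexicographically larger.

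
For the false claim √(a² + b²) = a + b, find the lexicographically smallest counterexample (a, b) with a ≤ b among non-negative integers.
At (0, 2): both sides equal 2, so it holds there.
At (0, 6): both sides equal 6, so it holds there.

Substituting (1, 1) into the claim:
LHS = √(1² + 1²) = √(2) ≈ 1.414
RHS = 1 + 1 = 2

Since LHS ≠ RHS, this pair disproves the claim, and no lexicographically smaller pair (a ≤ b, non-negative integers) does.

For instance (4, 7) is also a counterexample (LHS = √(65) ≈ 8.062, RHS = 11), but it's lexicographically larger.

Answer: (a, b) = (1, 1)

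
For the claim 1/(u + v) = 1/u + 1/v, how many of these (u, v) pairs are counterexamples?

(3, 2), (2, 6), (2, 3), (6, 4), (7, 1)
Testing each pair:
(3, 2): LHS = 1/5, RHS = 5/6 → counterexample
(2, 6): LHS = 1/8, RHS = 2/3 → counterexample
(2, 3): LHS = 1/5, RHS = 5/6 → counterexample
(6, 4): LHS = 1/10, RHS = 5/12 → counterexample
(7, 1): LHS = 1/8, RHS = 8/7 → counterexample

That makes 5 counterexamples.

Answer: 5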